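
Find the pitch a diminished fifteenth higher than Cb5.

Cbb7

A fifteenth keeps the letter name C, two octaves up from C.
A diminished fifteenth is 23 semitones; 23 semitones up from Cb5 gives Cbb7.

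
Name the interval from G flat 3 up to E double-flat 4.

minor sixth

G to E spans six letter names (G-A-B-C-D-E), so the interval is some kind of sixth.
A major sixth would be 9 semitones, but Gb3 to Ebb4 is 8 — one semitone narrower, making it a minor sixth.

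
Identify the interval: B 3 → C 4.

minor second

B to C spans two letter names (B-C): a second.
A major second would be 2 semitones, but B3 to C4 is 1 — one semitone narrower, making it a minor second.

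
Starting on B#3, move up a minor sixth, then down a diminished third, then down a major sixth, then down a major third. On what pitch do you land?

B#3 up a minor sixth → G#4 (8 semitones).
Down a diminished third from G#4: E##4 (2 semitones down).
E##4 down a major sixth → G##3 (9 semitones).
A major third down from G##3 is E#3.

E#3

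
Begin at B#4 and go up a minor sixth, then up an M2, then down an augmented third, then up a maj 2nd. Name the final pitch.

B#4 up a minor sixth → G#5 (8 semitones).
Up a major second from G#5: A#5 (2 semitones up).
A#5 down an augmented third → F5 (5 semitones).
Up a major second from F5: G5 (2 semitones up).

G5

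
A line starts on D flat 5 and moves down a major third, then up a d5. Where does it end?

Down a major third from Db5: Bbb4 (4 semitones down).
A diminished fifth up from Bbb4 is Fbb5.

F double-flat 5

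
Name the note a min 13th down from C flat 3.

E flat 1

Counting six letter names plus an octave down from C lands on E.
Moving 20 semitones down from Cb3 (the size of a minor thirteenth) reaches Eb1.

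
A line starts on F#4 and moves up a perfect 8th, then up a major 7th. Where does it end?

E#6

F#4 up a perfect octave → F#5 (12 semitones).
A major seventh up from F#5 is E#6.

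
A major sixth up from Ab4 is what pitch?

Six letter names up from A: F.
Moving 9 semitones up from Ab4 (the size of a major sixth) reaches F5.

F5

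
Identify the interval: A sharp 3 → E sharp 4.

A to E spans five letter names (A-B-C-D-E), so the interval is some kind of fifth.
Counting semitones, A#3→E#4 is 7, which is the perfect fifth.

perfect 5th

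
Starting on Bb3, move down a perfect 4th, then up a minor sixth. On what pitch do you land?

Db4

A perfect fourth down from Bb3 is F3.
Up a minor sixth from F3: Db4 (8 semitones up).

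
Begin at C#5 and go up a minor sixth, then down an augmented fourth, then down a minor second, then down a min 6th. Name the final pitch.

F#4

C#5 up a minor sixth → A5 (8 semitones).
An augmented fourth down from A5 is Eb5.
Eb5 down a minor second → D5 (1 semitone).
Down a minor sixth from D5: F#4 (8 semitones down).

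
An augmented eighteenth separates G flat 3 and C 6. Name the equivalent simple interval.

augmented fourth

Subtracting seven from the interval number removes an octave: 18 − 14 = 4.
Quality carries through unchanged, so the simple form is an augmented fourth.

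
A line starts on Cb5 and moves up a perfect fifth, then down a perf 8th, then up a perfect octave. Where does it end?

Cb5 up a perfect fifth → Gb5 (7 semitones).
A perfect octave down from Gb5 is Gb4.
Up a perfect octave from Gb4: Gb5 (12 semitones up).

Gb5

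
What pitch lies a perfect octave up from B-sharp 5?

B-sharp 6

The letter stays B (same as the start), shifted an octave up.
A perfect octave is 12 semitones; 12 semitones up from B#5 gives B#6.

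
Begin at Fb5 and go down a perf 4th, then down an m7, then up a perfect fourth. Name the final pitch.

A perfect fourth down from Fb5 is Cb5.
Cb5 down a minor seventh → Db4 (10 semitones).
Up a perfect fourth from Db4: Gb4 (5 semitones up).

Gb4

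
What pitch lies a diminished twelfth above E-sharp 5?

The twelfth's letter: E up five letter names plus an octave → B.
A diminished twelfth spans 18 semitones, so from E#5 the target pitch is B6.

B 6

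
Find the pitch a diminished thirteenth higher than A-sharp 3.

F 5

Six letters up from A (plus an octave) reaches F.
A diminished thirteenth spans 19 semitones, so from A#3 the target pitch is F5.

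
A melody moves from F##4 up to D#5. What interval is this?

minor sixth

F to D spans six letter names (F-G-A-B-C-D): a sixth.
A major sixth would be 9 semitones, but F##4 to D#5 is 8 — one semitone narrower, making it a minor sixth.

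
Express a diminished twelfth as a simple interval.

diminished 5th

Each octave removed subtracts seven from the number: 12 − 7 = 5.
Quality carries through unchanged, so the simple form is a diminished fifth.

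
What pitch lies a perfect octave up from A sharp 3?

An octave keeps the letter name A, an octave up from A.
A perfect octave spans 12 semitones, so from A#3 the target pitch is A#4.

A sharp 4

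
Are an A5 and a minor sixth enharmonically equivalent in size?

An augmented fifth = 8 semitones = a minor sixth; enharmonically equal.

Yes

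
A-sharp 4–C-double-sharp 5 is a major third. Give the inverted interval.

The rule of nine gives the new number: 9 − 3 = 6, so a third becomes a sixth.
And major becomes minor under inversion, so we get a minor sixth.

m6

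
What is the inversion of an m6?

The rule of nine gives the new number: 9 − 6 = 3, so a sixth becomes a third.
And minor becomes major under inversion, so we get a major third.

major third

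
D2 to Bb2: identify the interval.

D to B spans six letter names (D-E-F-G-A-B): a sixth.
D2 to Bb2 is 8 semitones, a half step short of the major sixth (9), so this is minor.

minor 6th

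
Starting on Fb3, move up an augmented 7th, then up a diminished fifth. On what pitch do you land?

Bb4

An augmented seventh up from Fb3 is E4.
Up a diminished fifth from E4: Bb4 (6 semitones up).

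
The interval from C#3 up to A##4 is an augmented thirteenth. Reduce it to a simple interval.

augmented sixth

Each octave removed subtracts seven from the number: 13 − 7 = 6.
So an augmented thirteenth is an octave plus an augmented sixth. The quality is unchanged.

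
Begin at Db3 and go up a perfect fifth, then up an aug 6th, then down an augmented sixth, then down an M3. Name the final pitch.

Fb3

Db3 up a perfect fifth → Ab3 (7 semitones).
Up an augmented sixth from Ab3: F#4 (10 semitones up).
An augmented sixth down from F#4 is Ab3.
Down a major third from Ab3: Fb3 (4 semitones down).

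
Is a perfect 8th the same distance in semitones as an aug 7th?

Yes

Both span 12 semitones: a perfect octave and an augmented seventh are the same chromatic distance.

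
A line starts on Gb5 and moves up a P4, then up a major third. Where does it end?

Gb5 up a perfect fourth → Cb6 (5 semitones).
Up a major third from Cb6: Eb6 (4 semitones up).

Eb6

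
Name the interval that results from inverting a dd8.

doubly augmented unison

The rule of nine gives the new number: 9 − 8 = 1, so an octave becomes a unison.
Quality inverts too: doubly diminished becomes doubly augmented. That makes the inversion a doubly augmented unison.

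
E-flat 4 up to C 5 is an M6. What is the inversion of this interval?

The rule of nine gives the new number: 9 − 6 = 3, so a sixth becomes a third.
Quality inverts too: major becomes minor. That makes the inversion a minor third.

minor 3rd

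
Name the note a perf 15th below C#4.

C#2

The letter stays C (same as the start), shifted two octaves down.
A perfect fifteenth spans 24 semitones, so from C#4 the target pitch is C#2.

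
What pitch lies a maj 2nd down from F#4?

E4

The second takes the letter from F down to E.
Moving 2 semitones down from F#4 (the size of a major second) reaches E4.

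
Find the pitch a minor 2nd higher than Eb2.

Fb2

Counting two letter names up from E lands on F.
A minor second spans 1 semitone, so from Eb2 the target pitch is Fb2.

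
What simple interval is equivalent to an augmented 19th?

Subtracting seven from the interval number removes an octave: 19 − 14 = 5.
So an augmented nineteenth is 2 octaves plus an augmented fifth. The quality is unchanged.

A5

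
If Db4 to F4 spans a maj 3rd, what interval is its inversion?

minor sixth

The rule of nine gives the new number: 9 − 3 = 6, so a third becomes a sixth.
And major becomes minor under inversion, so we get a minor sixth.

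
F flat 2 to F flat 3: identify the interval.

F to F is the same letter name, plus an octave: an octave.
The perfect octave spans 12 semitones, and Fb2 to Fb3 is exactly 12 semitones — so this is a perfect octave.

perfect octave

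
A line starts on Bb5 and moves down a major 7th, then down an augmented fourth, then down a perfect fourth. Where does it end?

Dbb4

Down a major seventh from Bb5: Cb5 (11 semitones down).
Down an augmented fourth from Cb5: Gbb4 (6 semitones down).
Down a perfect fourth from Gbb4: Dbb4 (5 semitones down).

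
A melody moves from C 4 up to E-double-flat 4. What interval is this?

diminished third

C to E spans three letter names (C-D-E): a third.
A major third would be 4 semitones; C4 to Ebb4 is 2, two semitones narrower, so the interval is diminished.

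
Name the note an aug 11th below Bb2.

Fb1

Four letters down from B (plus an octave) reaches F.
An augmented eleventh is 18 semitones; 18 semitones down from Bb2 gives Fb1.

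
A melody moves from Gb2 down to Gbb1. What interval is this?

Descending from Gb2 to Gbb1 is the same interval as ascending Gbb1 to Gb2.
G to G is the same letter name, plus an octave — that makes it an octave of some quality.
The perfect octave is 12 semitones; here we have 13, one semitone wider: augmented.

augmented 8th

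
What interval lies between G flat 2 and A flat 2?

G to A spans two letter names (G-A): a second.
Counting semitones, Gb2→Ab2 is 2, which is the major second.

M2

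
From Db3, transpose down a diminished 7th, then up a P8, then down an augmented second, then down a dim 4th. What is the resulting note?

A2

Db3 down a diminished seventh → E2 (9 semitones).
E2 up a perfect octave → E3 (12 semitones).
E3 down an augmented second → Db3 (3 semitones).
Down a diminished fourth from Db3: A2 (4 semitones down).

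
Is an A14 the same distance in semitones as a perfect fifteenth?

Yes

An augmented fourteenth spans 24 semitones, and a perfect fifteenth also spans 24 semitones — they're enharmonic.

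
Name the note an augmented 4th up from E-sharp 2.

A-double-sharp 2

Counting four letter names up from E lands on A.
Moving 6 semitones up from E#2 (the size of an augmented fourth) reaches A##2.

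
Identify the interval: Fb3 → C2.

diminished 11th

Descending from Fb3 to C2 is the same interval as ascending C2 to Fb3.
C to F spans four letter names (C-D-E-F), plus an octave, so the interval is some kind of eleventh.
C2 to Fb3 spans 16 semitones — one semitone narrower than the perfect eleventh (17) — giving a diminished eleventh.
(Equivalently, a compound diminished fourth: a diminished fourth plus an octave.)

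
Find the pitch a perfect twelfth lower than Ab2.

Counting five letter names plus an octave down from A lands on D.
A perfect twelfth is 19 semitones; 19 semitones down from Ab2 gives Db1.

Db1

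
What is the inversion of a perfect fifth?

perfect 4th

Interval numbers invert to sum to nine: 5 + 4 = 9, so a fifth inverts to a fourth.
Quality inverts too: perfect stays perfect. That makes the inversion a perfect fourth.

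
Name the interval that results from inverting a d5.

Inverted interval numbers add to nine, so a fifth pairs with a fourth (5 + 4 = 9).
The quality also flips — diminished becomes augmented — giving an augmented fourth.

augmented 4th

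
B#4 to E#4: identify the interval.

Descending from B#4 to E#4 is the same interval as ascending E#4 to B#4.
E to B spans five letter names (E-F-G-A-B): a fifth.
The perfect fifth spans 7 semitones, and E#4 to B#4 is exactly 7 semitones — so this is a perfect fifth.

P5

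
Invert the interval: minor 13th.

major 3rd

First reduce the compound minor thirteenth to its simple form, a minor sixth.
The rule of nine gives the new number: 9 − 6 = 3, so a sixth becomes a third.
The quality also flips — minor becomes major — giving a major third.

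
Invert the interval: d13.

First reduce the compound diminished thirteenth to its simple form, a diminished sixth.
Inverted interval numbers add to nine, so a sixth pairs with a third (6 + 3 = 9).
The quality also flips — diminished becomes augmented — giving an augmented third.

A3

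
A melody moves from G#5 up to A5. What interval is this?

G to A spans two letter names (G-A), so the interval is some kind of second.
At 1 semitone, G#5→A5 falls one short of a major second: minor.

m2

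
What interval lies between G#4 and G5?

G to G is the same letter name, plus an octave, so the interval is some kind of octave.
A perfect octave would be 12 semitones; G#4 to G5 is 11, one semitone narrower, so the interval is diminished.

diminished octave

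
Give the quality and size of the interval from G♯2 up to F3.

diminished 7th

G to F spans seven letter names (G-A-B-C-D-E-F), so the interval is some kind of seventh.
A major seventh would be 11 semitones; G#2 to F3 is 9, two semitones narrower, so the interval is diminished.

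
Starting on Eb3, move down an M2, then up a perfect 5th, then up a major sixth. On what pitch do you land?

F4

A major second down from Eb3 is Db3.
Up a perfect fifth from Db3: Ab3 (7 semitones up).
A major sixth up from Ab3 is F4.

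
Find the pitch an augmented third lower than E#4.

The third takes the letter from E down to C.
An augmented third spans 5 semitones, so from E#4 the target pitch is C4.

C4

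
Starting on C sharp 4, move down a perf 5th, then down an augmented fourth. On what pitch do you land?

C 3

C#4 down a perfect fifth → F#3 (7 semitones).
Down an augmented fourth from F#3: C3 (6 semitones down).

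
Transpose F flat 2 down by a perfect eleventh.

Four letters down from F (plus an octave) reaches C.
A perfect eleventh spans 17 semitones, so from Fb2 the target pitch is Cb1.

C flat 1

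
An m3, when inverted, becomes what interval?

The rule of nine gives the new number: 9 − 3 = 6, so a third becomes a sixth.
Quality inverts too: minor becomes major. That makes the inversion a major sixth.

major 6th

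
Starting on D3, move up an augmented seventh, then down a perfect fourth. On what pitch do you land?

G##3

Up an augmented seventh from D3: C##4 (12 semitones up).
C##4 down a perfect fourth → G##3 (5 semitones).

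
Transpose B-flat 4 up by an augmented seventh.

A-sharp 5

Counting seven letter names up from B lands on A.
An augmented seventh is 12 semitones; 12 semitones up from Bb4 gives A#5.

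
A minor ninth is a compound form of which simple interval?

Take out an octave (7 from the number): 9 − 7 = 2.
So a minor ninth is an octave plus a minor second. The quality is unchanged.

minor 2nd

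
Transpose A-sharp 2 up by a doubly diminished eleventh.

Four letters up from A (plus an octave) reaches D.
A doubly diminished eleventh is 15 semitones; 15 semitones up from A#2 gives Db4.

D-flat 4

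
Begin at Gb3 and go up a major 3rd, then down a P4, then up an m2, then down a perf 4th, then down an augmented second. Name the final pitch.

Gb3 up a major third → Bb3 (4 semitones).
Down a perfect fourth from Bb3: F3 (5 semitones down).
F3 up a minor second → Gb3 (1 semitone).
A perfect fourth down from Gb3 is Db3.
Down an augmented second from Db3: Cbb3 (3 semitones down).

Cbb3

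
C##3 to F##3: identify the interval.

C to F spans four letter names (C-D-E-F), so the interval is some kind of fourth.
The perfect fourth spans 5 semitones, and C##3 to F##3 is exactly 5 semitones — so this is a perfect fourth.

P4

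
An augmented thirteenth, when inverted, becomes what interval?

diminished third

First reduce the compound augmented thirteenth to its simple form, an augmented sixth.
The rule of nine gives the new number: 9 − 6 = 3, so a sixth becomes a third.
And augmented becomes diminished under inversion, so we get a diminished third.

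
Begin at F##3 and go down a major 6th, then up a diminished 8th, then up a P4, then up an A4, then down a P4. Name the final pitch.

D#4

Down a major sixth from F##3: A#2 (9 semitones down).
A diminished octave up from A#2 is A3.
A3 up a perfect fourth → D4 (5 semitones).
Up an augmented fourth from D4: G#4 (6 semitones up).
Down a perfect fourth from G#4: D#4 (5 semitones down).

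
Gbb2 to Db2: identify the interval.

Descending from Gbb2 to Db2 is the same interval as ascending Db2 to Gbb2.
D to G spans four letter names (D-E-F-G): a fourth.
A perfect fourth would be 5 semitones; Db2 to Gbb2 is 4, one semitone narrower, so the interval is diminished.

d4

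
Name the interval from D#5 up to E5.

D to E spans two letter names (D-E) — that makes it a second of some quality.
D#5 to E5 is 1 semitone, a half step short of the major second (2), so this is minor.

m2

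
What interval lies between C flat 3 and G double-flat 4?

diminished twelfth

C to G spans five letter names (C-D-E-F-G), plus an octave, so the interval is some kind of twelfth.
Cb3 to Gbb4 spans 18 semitones — one semitone narrower than the perfect twelfth (19) — giving a diminished twelfth.
(Equivalently, a compound diminished fifth: a diminished fifth plus an octave.)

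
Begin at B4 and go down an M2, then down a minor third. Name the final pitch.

F#4

B4 down a major second → A4 (2 semitones).
A minor third down from A4 is F#4.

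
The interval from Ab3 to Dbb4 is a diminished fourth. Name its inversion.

augmented 5th

The rule of nine gives the new number: 9 − 4 = 5, so a fourth becomes a fifth.
Quality inverts too: diminished becomes augmented. That makes the inversion an augmented fifth.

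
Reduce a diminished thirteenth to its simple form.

diminished sixth

Subtracting seven from the interval number removes an octave: 13 − 7 = 6.
Quality carries through unchanged, so the simple form is a diminished sixth.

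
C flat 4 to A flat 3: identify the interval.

m3

Descending from Cb4 to Ab3 is the same interval as ascending Ab3 to Cb4.
A to C spans three letter names (A-B-C), so the interval is some kind of third.
A major third would be 4 semitones, but Ab3 to Cb4 is 3 — one semitone narrower, making it a minor third.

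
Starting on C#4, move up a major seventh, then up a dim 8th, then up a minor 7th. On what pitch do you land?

A6

Up a major seventh from C#4: B#4 (11 semitones up).
A diminished octave up from B#4 is B5.
B5 up a minor seventh → A6 (10 semitones).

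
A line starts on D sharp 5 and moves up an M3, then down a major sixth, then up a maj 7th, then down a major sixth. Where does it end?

B sharp 4

A major third up from D#5 is F##5.
A major sixth down from F##5 is A#4.
Up a major seventh from A#4: G##5 (11 semitones up).
G##5 down a major sixth → B#4 (9 semitones).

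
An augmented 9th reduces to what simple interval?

A2

Each octave removed subtracts seven from the number: 9 − 7 = 2.
Quality carries through unchanged, so the simple form is an augmented second.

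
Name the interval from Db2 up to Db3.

P8

D to D is the same letter name, plus an octave, so the interval is some kind of octave.
The perfect octave spans 12 semitones, and Db2 to Db3 is exactly 12 semitones — so this is a perfect octave.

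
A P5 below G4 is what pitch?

C4

Counting five letter names down from G lands on C.
Moving 7 semitones down from G4 (the size of a perfect fifth) reaches C4.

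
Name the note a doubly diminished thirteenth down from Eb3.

Counting six letter names plus an octave down from E lands on G.
A doubly diminished thirteenth is 18 semitones; 18 semitones down from Eb3 gives G##1.

G##1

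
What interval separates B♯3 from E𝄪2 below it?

diminished twelfth

Descending from B#3 to E##2 is the same interval as ascending E##2 to B#3.
E to B spans five letter names (E-F-G-A-B), plus an octave: a twelfth.
E##2 to B#3 spans 18 semitones — one semitone narrower than the perfect twelfth (19) — giving a diminished twelfth.
(Equivalently, a compound diminished fifth: a diminished fifth plus an octave.)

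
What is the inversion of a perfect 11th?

First reduce the compound perfect eleventh to its simple form, a perfect fourth.
Interval numbers invert to sum to nine: 4 + 5 = 9, so a fourth inverts to a fifth.
And perfect stays perfect under inversion, so we get a perfect fifth.

perfect 5th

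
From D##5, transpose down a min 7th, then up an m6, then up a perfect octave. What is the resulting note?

D##5 down a minor seventh → E##4 (10 semitones).
E##4 up a minor sixth → C##5 (8 semitones).
Up a perfect octave from C##5: C##6 (12 semitones up).

C##6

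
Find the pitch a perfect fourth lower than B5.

F#5

Four letter names down from B: F.
A perfect fourth is 5 semitones; 5 semitones down from B5 gives F#5.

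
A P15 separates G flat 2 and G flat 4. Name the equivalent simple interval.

Subtracting seven from the interval number removes an octave: 15 − 7 = 8.
That makes a perfect fifteenth a compound perfect octave — an octave plus a perfect octave.

perfect 8th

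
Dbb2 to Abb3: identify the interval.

P12

D to A spans five letter names (D-E-F-G-A), plus an octave: a twelfth.
Counting semitones, Dbb2→Abb3 is 19, which is the perfect twelfth.
(Equivalently, a compound perfect fifth: a perfect fifth plus an octave.)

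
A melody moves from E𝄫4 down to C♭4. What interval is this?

Descending from Ebb4 to Cb4 is the same interval as ascending Cb4 to Ebb4.
C to E spans three letter names (C-D-E): a third.
At 3 semitones, Cb4→Ebb4 falls one short of a major third: minor.

m3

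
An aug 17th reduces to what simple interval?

Each octave removed subtracts seven from the number: 17 − 14 = 3.
That makes an augmented seventeenth a compound augmented third — 2 octaves plus an augmented third.

augmented 3rd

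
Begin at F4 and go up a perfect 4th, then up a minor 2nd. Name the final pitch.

A perfect fourth up from F4 is Bb4.
Bb4 up a minor second → Cb5 (1 semitone).

Cb5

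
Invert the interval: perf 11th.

First reduce the compound perfect eleventh to its simple form, a perfect fourth.
Interval numbers invert to sum to nine: 4 + 5 = 9, so a fourth inverts to a fifth.
And perfect stays perfect under inversion, so we get a perfect fifth.

perfect 5th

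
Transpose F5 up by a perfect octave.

F6

An octave keeps the letter name F, an octave up from F.
Moving 12 semitones up from F5 (the size of a perfect octave) reaches F6.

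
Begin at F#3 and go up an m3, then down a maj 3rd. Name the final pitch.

F3

Up a minor third from F#3: A3 (3 semitones up).
A major third down from A3 is F3.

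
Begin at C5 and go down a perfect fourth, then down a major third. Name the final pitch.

Down a perfect fourth from C5: G4 (5 semitones down).
A major third down from G4 is Eb4.

Eb4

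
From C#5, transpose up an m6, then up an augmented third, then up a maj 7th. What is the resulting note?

A minor sixth up from C#5 is A5.
Up an augmented third from A5: C##6 (5 semitones up).
A major seventh up from C##6 is B##6.

B##6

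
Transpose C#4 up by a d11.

F5

Counting four letter names plus an octave up from C lands on F.
A diminished eleventh is 16 semitones; 16 semitones up from C#4 gives F5.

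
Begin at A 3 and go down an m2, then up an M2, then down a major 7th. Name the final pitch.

B 2

Down a minor second from A3: G#3 (1 semitone down).
G#3 up a major second → A#3 (2 semitones).
A#3 down a major seventh → B2 (11 semitones).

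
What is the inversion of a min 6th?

Inverted interval numbers add to nine, so a sixth pairs with a third (6 + 3 = 9).
Quality inverts too: minor becomes major. That makes the inversion a major third.

major 3rd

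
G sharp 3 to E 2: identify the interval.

M10

Descending from G#3 to E2 is the same interval as ascending E2 to G#3.
E to G spans three letter names (E-F-G), plus an octave — that makes it a tenth of some quality.
The major tenth spans 16 semitones, and E2 to G#3 is exactly 16 semitones — so this is a major tenth.
(Equivalently, a compound major third: a major third plus an octave.)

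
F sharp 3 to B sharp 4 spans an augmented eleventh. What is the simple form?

A4

Each octave removed subtracts seven from the number: 11 − 7 = 4.
Quality carries through unchanged, so the simple form is an augmented fourth.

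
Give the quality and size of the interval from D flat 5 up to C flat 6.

D to C spans seven letter names (D-E-F-G-A-B-C): a seventh.
A major seventh would be 11 semitones, but Db5 to Cb6 is 10 — one semitone narrower, making it a minor seventh.

m7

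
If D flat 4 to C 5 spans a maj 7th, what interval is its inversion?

Interval numbers invert to sum to nine: 7 + 2 = 9, so a seventh inverts to a second.
The quality also flips — major becomes minor — giving a minor second.

minor second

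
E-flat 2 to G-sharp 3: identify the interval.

E to G spans three letter names (E-F-G), plus an octave: a tenth.
A major tenth would be 16 semitones; Eb2 to G#3 is 17, one semitone wider, so the interval is augmented.
(Equivalently, a compound augmented third: an augmented third plus an octave.)

augmented tenth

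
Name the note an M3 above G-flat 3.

Three letter names up from G: B.
Moving 4 semitones up from Gb3 (the size of a major third) reaches Bb3.

B-flat 3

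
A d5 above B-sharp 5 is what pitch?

F-sharp 6

Five letter names up from B: F.
A diminished fifth spans 6 semitones, so from B#5 the target pitch is F#6.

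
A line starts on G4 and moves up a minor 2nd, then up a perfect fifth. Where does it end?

Eb5

G4 up a minor second → Ab4 (1 semitone).
A perfect fifth up from Ab4 is Eb5.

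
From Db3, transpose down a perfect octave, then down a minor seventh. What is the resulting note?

Db3 down a perfect octave → Db2 (12 semitones).
Down a minor seventh from Db2: Eb1 (10 semitones down).

Eb1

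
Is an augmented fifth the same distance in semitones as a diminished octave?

8 semitones (augmented fifth) vs 11 semitones (diminished octave): not equal.

No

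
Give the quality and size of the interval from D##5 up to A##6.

D to A spans five letter names (D-E-F-G-A), plus an octave — that makes it a twelfth of some quality.
The perfect twelfth spans 19 semitones, and D##5 to A##6 is exactly 19 semitones — so this is a perfect twelfth.
(Equivalently, a compound perfect fifth: a perfect fifth plus an octave.)

perfect 12th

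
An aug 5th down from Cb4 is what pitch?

Five letter names down from C: F.
An augmented fifth spans 8 semitones, so from Cb4 the target pitch is Fbb3.

Fbb3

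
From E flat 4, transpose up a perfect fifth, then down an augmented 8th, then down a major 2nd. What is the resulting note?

Eb4 up a perfect fifth → Bb4 (7 semitones).
Bb4 down an augmented octave → Bbb3 (13 semitones).
A major second down from Bbb3 is Abb3.

A double-flat 3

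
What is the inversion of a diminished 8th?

augmented unison

Interval numbers invert to sum to nine: 8 + 1 = 9, so an octave inverts to a unison.
Quality inverts too: diminished becomes augmented. That makes the inversion an augmented unison.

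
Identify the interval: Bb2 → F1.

perfect eleventh

Descending from Bb2 to F1 is the same interval as ascending F1 to Bb2.
F to B spans four letter names (F-G-A-B), plus an octave — that makes it an eleventh of some quality.
The perfect eleventh spans 17 semitones, and F1 to Bb2 is exactly 17 semitones — so this is a perfect eleventh.
(Equivalently, a compound perfect fourth: a perfect fourth plus an octave.)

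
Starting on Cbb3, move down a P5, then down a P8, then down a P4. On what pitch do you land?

A perfect fifth down from Cbb3 is Fbb2.
A perfect octave down from Fbb2 is Fbb1.
Down a perfect fourth from Fbb1: Cbb1 (5 semitones down).

Cbb1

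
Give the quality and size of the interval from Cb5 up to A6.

C to A spans six letter names (C-D-E-F-G-A), plus an octave — that makes it a thirteenth of some quality.
Cb5 to A6 spans 22 semitones — one semitone wider than the major thirteenth (21) — giving an augmented thirteenth.
(Equivalently, a compound augmented sixth: an augmented sixth plus an octave.)

augmented 13th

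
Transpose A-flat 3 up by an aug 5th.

The fifth takes the letter from A up to E.
An augmented fifth is 8 semitones; 8 semitones up from Ab3 gives E4.

E 4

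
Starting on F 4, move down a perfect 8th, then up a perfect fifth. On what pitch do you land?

C 4

F4 down a perfect octave → F3 (12 semitones).
F3 up a perfect fifth → C4 (7 semitones).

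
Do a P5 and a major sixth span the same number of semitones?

No

7 semitones (perfect fifth) vs 9 semitones (major sixth): not equal.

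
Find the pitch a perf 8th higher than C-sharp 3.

An octave keeps the letter name C, an octave up from C.
A perfect octave spans 12 semitones, so from C#3 the target pitch is C#4.

C-sharp 4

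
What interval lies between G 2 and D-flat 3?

d5

G to D spans five letter names (G-A-B-C-D) — that makes it a fifth of some quality.
G2 to Db3 spans 6 semitones — one semitone narrower than the perfect fifth (7) — giving a diminished fifth.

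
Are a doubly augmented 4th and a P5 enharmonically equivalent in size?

Both span 7 semitones: a doubly augmented fourth and a perfect fifth are the same chromatic distance.

Yes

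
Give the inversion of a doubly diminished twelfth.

First reduce the compound doubly diminished twelfth to its simple form, a doubly diminished fifth.
Inverted interval numbers add to nine, so a fifth pairs with a fourth (5 + 4 = 9).
And doubly diminished becomes doubly augmented under inversion, so we get a doubly augmented fourth.

AA4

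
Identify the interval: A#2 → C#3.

A to C spans three letter names (A-B-C) — that makes it a third of some quality.
At 3 semitones, A#2→C#3 falls one short of a major third: minor.

minor third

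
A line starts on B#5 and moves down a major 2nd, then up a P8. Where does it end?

B#5 down a major second → A#5 (2 semitones).
A#5 up a perfect octave → A#6 (12 semitones).

A#6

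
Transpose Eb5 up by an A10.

G#6

Counting three letter names plus an octave up from E lands on G.
Moving 17 semitones up from Eb5 (the size of an augmented tenth) reaches G#6.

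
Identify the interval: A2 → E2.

Descending from A2 to E2 is the same interval as ascending E2 to A2.
E to A spans four letter names (E-F-G-A) — that makes it a fourth of some quality.
Counting semitones, E2→A2 is 5, which is the perfect fourth.

P4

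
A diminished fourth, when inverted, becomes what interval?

The rule of nine gives the new number: 9 − 4 = 5, so a fourth becomes a fifth.
The quality also flips — diminished becomes augmented — giving an augmented fifth.

augmented fifth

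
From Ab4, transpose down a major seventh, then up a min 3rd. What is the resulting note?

A major seventh down from Ab4 is Bbb3.
A minor third up from Bbb3 is Dbb4.

Dbb4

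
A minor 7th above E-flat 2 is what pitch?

Seven letter names up from E: D.
A minor seventh is 10 semitones; 10 semitones up from Eb2 gives Db3.

D-flat 3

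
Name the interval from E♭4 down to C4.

minor third

Descending from Eb4 to C4 is the same interval as ascending C4 to Eb4.
C to E spans three letter names (C-D-E): a third.
At 3 semitones, C4→Eb4 falls one short of a major third: minor.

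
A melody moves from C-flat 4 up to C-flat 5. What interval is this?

perfect 8th

C to C is the same letter name, plus an octave — that makes it an octave of some quality.
The perfect octave spans 12 semitones, and Cb4 to Cb5 is exactly 12 semitones — so this is a perfect octave.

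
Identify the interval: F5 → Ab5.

minor 3rd

F to A spans three letter names (F-G-A), so the interval is some kind of third.
At 3 semitones, F5→Ab5 falls one short of a major third: minor.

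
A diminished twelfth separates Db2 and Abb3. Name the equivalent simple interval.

d5

Take out an octave (7 from the number): 12 − 7 = 5.
So a diminished twelfth is an octave plus a diminished fifth. The quality is unchanged.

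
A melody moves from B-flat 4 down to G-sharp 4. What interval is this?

diminished 3rd

Descending from Bb4 to G#4 is the same interval as ascending G#4 to Bb4.
G to B spans three letter names (G-A-B): a third.
G#4 to Bb4 spans 2 semitones — two semitones narrower than the major third (4) — giving a diminished third.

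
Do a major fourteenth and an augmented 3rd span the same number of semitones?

23 semitones (major fourteenth) vs 5 semitones (augmented third): not equal.

No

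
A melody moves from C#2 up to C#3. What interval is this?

P8

C to C is the same letter name, plus an octave — that makes it an octave of some quality.
C#2 to C#3 is 12 semitones, matching the perfect octave exactly, so the quality is perfect.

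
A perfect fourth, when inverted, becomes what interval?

The rule of nine gives the new number: 9 − 4 = 5, so a fourth becomes a fifth.
And perfect stays perfect under inversion, so we get a perfect fifth.

perfect 5th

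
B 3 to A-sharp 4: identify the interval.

M7

B to A spans seven letter names (B-C-D-E-F-G-A) — that makes it a seventh of some quality.
The major seventh spans 11 semitones, and B3 to A#4 is exactly 11 semitones — so this is a major seventh.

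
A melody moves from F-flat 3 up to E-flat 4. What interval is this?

F to E spans seven letter names (F-G-A-B-C-D-E) — that makes it a seventh of some quality.
The major seventh spans 11 semitones, and Fb3 to Eb4 is exactly 11 semitones — so this is a major seventh.

major seventh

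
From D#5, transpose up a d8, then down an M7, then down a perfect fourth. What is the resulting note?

D#5 up a diminished octave → D6 (11 semitones).
A major seventh down from D6 is Eb5.
Eb5 down a perfect fourth → Bb4 (5 semitones).

Bb4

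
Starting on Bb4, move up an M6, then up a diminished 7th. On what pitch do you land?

Up a major sixth from Bb4: G5 (9 semitones up).
A diminished seventh up from G5 is Fb6.

Fb6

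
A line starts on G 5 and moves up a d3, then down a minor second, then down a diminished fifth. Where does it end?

G5 up a diminished third → Bbb5 (2 semitones).
A minor second down from Bbb5 is Ab5.
Down a diminished fifth from Ab5: D5 (6 semitones down).

D 5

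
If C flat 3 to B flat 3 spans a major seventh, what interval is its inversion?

The rule of nine gives the new number: 9 − 7 = 2, so a seventh becomes a second.
And major becomes minor under inversion, so we get a minor second.

minor second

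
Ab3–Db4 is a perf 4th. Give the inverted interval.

P5

The rule of nine gives the new number: 9 − 4 = 5, so a fourth becomes a fifth.
The quality also flips — perfect stays perfect — giving a perfect fifth.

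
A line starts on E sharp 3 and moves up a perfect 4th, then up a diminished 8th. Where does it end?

A 4

E#3 up a perfect fourth → A#3 (5 semitones).
A diminished octave up from A#3 is A4.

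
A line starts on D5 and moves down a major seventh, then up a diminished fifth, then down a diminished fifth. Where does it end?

Eb4

Down a major seventh from D5: Eb4 (11 semitones down).
A diminished fifth up from Eb4 is Bbb4.
Down a diminished fifth from Bbb4: Eb4 (6 semitones down).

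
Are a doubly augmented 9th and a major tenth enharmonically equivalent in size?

Yes

A doubly augmented ninth spans 16 semitones, and a major tenth also spans 16 semitones — they're enharmonic.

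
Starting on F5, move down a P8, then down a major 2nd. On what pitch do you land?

Eb4

F5 down a perfect octave → F4 (12 semitones).
Down a major second from F4: Eb4 (2 semitones down).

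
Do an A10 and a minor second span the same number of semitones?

An augmented tenth spans 17 semitones; a minor second spans 1 semitone. They differ by 16.

No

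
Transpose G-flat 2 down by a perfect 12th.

Five letters down from G (plus an octave) reaches C.
A perfect twelfth is 19 semitones; 19 semitones down from Gb2 gives Cb1.

C-flat 1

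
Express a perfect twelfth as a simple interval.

Each octave removed subtracts seven from the number: 12 − 7 = 5.
That makes a perfect twelfth a compound perfect fifth — an octave plus a perfect fifth.

perfect 5th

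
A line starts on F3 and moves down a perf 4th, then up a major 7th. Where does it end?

A perfect fourth down from F3 is C3.
C3 up a major seventh → B3 (11 semitones).

B3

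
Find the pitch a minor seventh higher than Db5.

Counting seven letter names up from D lands on C.
Moving 10 semitones up from Db5 (the size of a minor seventh) reaches Cb6.

Cb6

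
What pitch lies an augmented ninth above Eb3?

Counting two letter names plus an octave up from E lands on F.
Moving 15 semitones up from Eb3 (the size of an augmented ninth) reaches F#4.

F#4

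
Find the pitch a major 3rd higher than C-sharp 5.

E-sharp 5

Counting three letter names up from C lands on E.
A major third spans 4 semitones, so from C#5 the target pitch is E#5.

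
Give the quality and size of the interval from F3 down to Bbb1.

Descending from F3 to Bbb1 is the same interval as ascending Bbb1 to F3.
B to F spans five letter names (B-C-D-E-F), plus an octave — that makes it a twelfth of some quality.
Bbb1 to F3 spans 20 semitones — one semitone wider than the perfect twelfth (19) — giving an augmented twelfth.
(Equivalently, a compound augmented fifth: an augmented fifth plus an octave.)

augmented twelfth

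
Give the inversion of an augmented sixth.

d3

The rule of nine gives the new number: 9 − 6 = 3, so a sixth becomes a third.
The quality also flips — augmented becomes diminished — giving a diminished third.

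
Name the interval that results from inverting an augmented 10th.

First reduce the compound augmented tenth to its simple form, an augmented third.
Inverted interval numbers add to nine, so a third pairs with a sixth (3 + 6 = 9).
Quality inverts too: augmented becomes diminished. That makes the inversion a diminished sixth.

d6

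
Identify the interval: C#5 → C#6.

C to C is the same letter name, plus an octave, so the interval is some kind of octave.
C#5 to C#6 is 12 semitones, matching the perfect octave exactly, so the quality is perfect.

P8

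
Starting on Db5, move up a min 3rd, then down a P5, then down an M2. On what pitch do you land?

Abb4

Db5 up a minor third → Fb5 (3 semitones).
Down a perfect fifth from Fb5: Bbb4 (7 semitones down).
Bbb4 down a major second → Abb4 (2 semitones).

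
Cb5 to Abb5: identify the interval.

C to A spans six letter names (C-D-E-F-G-A): a sixth.
A major sixth would be 9 semitones, but Cb5 to Abb5 is 8 — one semitone narrower, making it a minor sixth.

minor 6th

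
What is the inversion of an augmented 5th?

d4

The rule of nine gives the new number: 9 − 5 = 4, so a fifth becomes a fourth.
The quality also flips — augmented becomes diminished — giving a diminished fourth.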